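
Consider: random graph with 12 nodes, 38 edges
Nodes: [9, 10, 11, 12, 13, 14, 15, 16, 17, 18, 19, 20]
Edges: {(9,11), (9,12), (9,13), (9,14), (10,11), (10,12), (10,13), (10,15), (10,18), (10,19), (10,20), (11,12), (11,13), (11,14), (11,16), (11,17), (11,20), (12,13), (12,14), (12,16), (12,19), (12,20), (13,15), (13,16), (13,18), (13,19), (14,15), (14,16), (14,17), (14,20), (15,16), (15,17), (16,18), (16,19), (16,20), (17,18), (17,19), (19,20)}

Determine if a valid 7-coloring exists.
A valid 7-coloring: color 1: [13, 14]; color 2: [9, 10, 16, 17]; color 3: [11, 15, 18, 19]; color 4: [12]; color 5: [20].
(χ(G) = 5 ≤ 7.)

Yes, G is 7-colorable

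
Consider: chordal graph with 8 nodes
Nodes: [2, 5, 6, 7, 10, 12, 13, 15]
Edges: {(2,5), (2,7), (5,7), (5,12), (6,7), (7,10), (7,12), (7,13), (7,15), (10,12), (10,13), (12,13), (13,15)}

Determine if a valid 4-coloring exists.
A valid 4-coloring: color 1: [7]; color 2: [2, 6, 12, 15]; color 3: [5, 13]; color 4: [10].
(χ(G) = 4 ≤ 4.)

Yes, G is 4-colorable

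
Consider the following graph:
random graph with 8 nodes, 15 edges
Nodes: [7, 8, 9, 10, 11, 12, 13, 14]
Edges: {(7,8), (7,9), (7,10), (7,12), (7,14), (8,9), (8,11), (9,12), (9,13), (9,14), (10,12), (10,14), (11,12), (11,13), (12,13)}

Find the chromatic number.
Clique number ω(G) = 3 (lower bound: χ ≥ ω).
The clique on [11, 12, 13] has size 3, forcing χ ≥ 3, and the coloring below uses 3 colors, so χ(G) = 3.
A valid 3-coloring: color 1: [9, 10, 11]; color 2: [7, 13]; color 3: [8, 12, 14].

χ(G) = 3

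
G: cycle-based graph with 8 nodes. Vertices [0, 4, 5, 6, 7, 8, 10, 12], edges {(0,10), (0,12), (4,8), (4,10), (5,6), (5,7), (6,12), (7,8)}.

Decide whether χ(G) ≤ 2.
Yes, G is 2-colorable

A valid 2-coloring: color 1: [0, 4, 6, 7]; color 2: [5, 8, 10, 12].
(χ(G) = 2 ≤ 2.)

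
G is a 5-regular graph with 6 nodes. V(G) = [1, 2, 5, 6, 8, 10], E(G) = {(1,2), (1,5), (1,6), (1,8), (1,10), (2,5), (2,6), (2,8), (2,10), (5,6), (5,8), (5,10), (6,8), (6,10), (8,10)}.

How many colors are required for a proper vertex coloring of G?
Clique number ω(G) = 6 (lower bound: χ ≥ ω).
The clique on [1, 2, 5, 6, 8, 10] has size 6, forcing χ ≥ 6, and the coloring below uses 6 colors, so χ(G) = 6.
A valid 6-coloring: color 1: [2]; color 2: [5]; color 3: [1]; color 4: [8]; color 5: [6]; color 6: [10].

χ(G) = 6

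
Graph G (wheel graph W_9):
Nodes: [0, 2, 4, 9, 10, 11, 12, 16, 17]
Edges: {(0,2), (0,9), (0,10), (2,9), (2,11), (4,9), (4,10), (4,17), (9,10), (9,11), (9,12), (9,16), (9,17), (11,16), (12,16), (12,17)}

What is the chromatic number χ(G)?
χ(G) = 3

Clique number ω(G) = 3 (lower bound: χ ≥ ω).
The clique on [0, 2, 9] has size 3, forcing χ ≥ 3, and the coloring below uses 3 colors, so χ(G) = 3.
A valid 3-coloring: color 1: [9]; color 2: [0, 4, 11, 12]; color 3: [2, 10, 16, 17].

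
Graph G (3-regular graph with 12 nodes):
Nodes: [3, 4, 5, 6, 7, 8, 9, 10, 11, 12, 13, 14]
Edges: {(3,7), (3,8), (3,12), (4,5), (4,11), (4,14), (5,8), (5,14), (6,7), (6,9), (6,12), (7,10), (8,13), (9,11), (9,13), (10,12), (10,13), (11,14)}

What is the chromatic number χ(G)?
Clique number ω(G) = 3 (lower bound: χ ≥ ω).
The clique on [4, 11, 14] has size 3, forcing χ ≥ 3, and the coloring below uses 3 colors, so χ(G) = 3.
A valid 3-coloring: color 1: [4, 8, 9, 10]; color 2: [3, 5, 6, 11, 13]; color 3: [7, 12, 14].

χ(G) = 3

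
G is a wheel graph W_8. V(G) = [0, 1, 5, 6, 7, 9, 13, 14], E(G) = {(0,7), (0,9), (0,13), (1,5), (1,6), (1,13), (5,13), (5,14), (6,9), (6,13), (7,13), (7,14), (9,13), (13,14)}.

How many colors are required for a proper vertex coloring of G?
χ(G) = 4

Clique number ω(G) = 3 (lower bound: χ ≥ ω).
Odd cycle [0, 9, 6, 1, 5, 14, 7] needs 3 colors (χ ≥ 3).
Vertex 13 is adjacent to every vertex of [0, 1, 5, 6, 7, 9, 14], which already need 3 colors among themselves, so 13 needs a new color (χ ≥ 4).
The coloring below uses 4 colors, so χ(G) = 4.
A valid 4-coloring: color 1: [13]; color 2: [0, 6, 14]; color 3: [1, 7, 9]; color 4: [5].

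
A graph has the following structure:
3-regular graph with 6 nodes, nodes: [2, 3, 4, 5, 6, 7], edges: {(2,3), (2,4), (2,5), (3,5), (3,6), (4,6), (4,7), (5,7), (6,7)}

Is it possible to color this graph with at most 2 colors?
No, G is not 2-colorable

The clique on vertices [2, 3, 5] has size 3 > 2, so it alone needs 3 colors.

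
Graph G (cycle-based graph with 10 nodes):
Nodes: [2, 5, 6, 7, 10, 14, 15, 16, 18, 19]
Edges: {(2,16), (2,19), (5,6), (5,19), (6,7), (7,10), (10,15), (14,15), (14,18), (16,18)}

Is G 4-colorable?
Yes, G is 4-colorable

A valid 4-coloring: color 1: [2, 5, 7, 15, 18]; color 2: [6, 10, 14, 16, 19].
(χ(G) = 2 ≤ 4.)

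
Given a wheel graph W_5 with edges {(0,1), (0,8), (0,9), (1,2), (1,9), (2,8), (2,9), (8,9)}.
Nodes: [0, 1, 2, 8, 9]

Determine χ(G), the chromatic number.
χ(G) = 3

Clique number ω(G) = 3 (lower bound: χ ≥ ω).
The clique on [0, 8, 9] has size 3, forcing χ ≥ 3, and the coloring below uses 3 colors, so χ(G) = 3.
A valid 3-coloring: color 1: [9]; color 2: [1, 8]; color 3: [0, 2].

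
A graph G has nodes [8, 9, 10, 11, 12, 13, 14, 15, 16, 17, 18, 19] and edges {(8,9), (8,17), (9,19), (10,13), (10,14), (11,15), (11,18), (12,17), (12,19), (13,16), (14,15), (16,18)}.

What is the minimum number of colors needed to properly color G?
χ(G) = 3

Clique number ω(G) = 2 (lower bound: χ ≥ ω).
Odd cycle [13, 10, 14, 15, 11, 18, 16] needs 3 colors (χ ≥ 3).
The coloring below uses 3 colors, so χ(G) = 3.
A valid 3-coloring: color 1: [8, 13, 14, 18, 19]; color 2: [9, 10, 15, 16, 17]; color 3: [11, 12].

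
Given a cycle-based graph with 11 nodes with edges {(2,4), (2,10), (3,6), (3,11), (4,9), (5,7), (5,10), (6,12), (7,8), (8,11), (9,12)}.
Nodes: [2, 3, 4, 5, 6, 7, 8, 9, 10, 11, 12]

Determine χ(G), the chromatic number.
Clique number ω(G) = 2 (lower bound: χ ≥ ω).
Odd cycle [5, 10, 2, 4, 9, 12, 6, 3, 11, 8, 7] needs 3 colors (χ ≥ 3).
The coloring below uses 3 colors, so χ(G) = 3.
A valid 3-coloring: color 1: [2, 5, 6, 8, 9]; color 2: [3, 4, 7, 10, 12]; color 3: [11].

χ(G) = 3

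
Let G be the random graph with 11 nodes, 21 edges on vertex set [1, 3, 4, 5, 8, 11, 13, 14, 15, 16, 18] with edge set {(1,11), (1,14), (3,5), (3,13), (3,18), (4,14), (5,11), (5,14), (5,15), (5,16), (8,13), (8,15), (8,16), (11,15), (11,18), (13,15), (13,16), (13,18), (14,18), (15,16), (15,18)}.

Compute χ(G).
Clique number ω(G) = 4 (lower bound: χ ≥ ω).
The clique on [8, 13, 15, 16] has size 4, forcing χ ≥ 4, and the coloring below uses 4 colors, so χ(G) = 4.
A valid 4-coloring: color 1: [3, 14, 15]; color 2: [1, 4, 5, 8, 18]; color 3: [11, 13]; color 4: [16].

χ(G) = 4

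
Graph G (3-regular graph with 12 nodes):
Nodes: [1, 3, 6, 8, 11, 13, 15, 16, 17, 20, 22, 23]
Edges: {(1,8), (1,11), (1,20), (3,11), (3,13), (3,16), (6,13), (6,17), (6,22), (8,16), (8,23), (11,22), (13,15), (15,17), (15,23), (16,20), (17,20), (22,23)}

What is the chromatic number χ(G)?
Clique number ω(G) = 2 (lower bound: χ ≥ ω).
Odd cycle [1, 20, 16, 3, 11] needs 3 colors (χ ≥ 3).
The coloring below uses 3 colors, so χ(G) = 3.
A valid 3-coloring: color 1: [1, 3, 17, 23]; color 2: [6, 8, 11, 15, 20]; color 3: [13, 16, 22].

χ(G) = 3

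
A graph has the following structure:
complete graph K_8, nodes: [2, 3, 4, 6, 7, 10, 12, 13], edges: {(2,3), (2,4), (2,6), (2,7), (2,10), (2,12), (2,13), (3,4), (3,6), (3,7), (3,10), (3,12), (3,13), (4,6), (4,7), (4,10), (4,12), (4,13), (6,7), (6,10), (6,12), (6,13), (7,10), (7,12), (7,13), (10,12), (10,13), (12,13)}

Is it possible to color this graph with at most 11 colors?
A valid 11-coloring: color 1: [12]; color 2: [3]; color 3: [10]; color 4: [13]; color 5: [7]; color 6: [2]; color 7: [4]; color 8: [6].
(χ(G) = 8 ≤ 11.)

Yes, G is 11-colorable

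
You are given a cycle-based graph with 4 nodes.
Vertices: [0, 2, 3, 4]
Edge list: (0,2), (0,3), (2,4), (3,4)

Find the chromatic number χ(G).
χ(G) = 2

Clique number ω(G) = 2 (lower bound: χ ≥ ω).
The graph is bipartite (no odd cycle), so 2 colors suffice: χ(G) = 2.
A valid 2-coloring: color 1: [2, 3]; color 2: [0, 4].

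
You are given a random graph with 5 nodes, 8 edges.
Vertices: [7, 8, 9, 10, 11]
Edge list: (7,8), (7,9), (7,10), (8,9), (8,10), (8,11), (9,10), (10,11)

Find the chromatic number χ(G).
χ(G) = 4

Clique number ω(G) = 4 (lower bound: χ ≥ ω).
The clique on [7, 8, 9, 10] has size 4, forcing χ ≥ 4, and the coloring below uses 4 colors, so χ(G) = 4.
A valid 4-coloring: color 1: [8]; color 2: [10]; color 3: [9, 11]; color 4: [7].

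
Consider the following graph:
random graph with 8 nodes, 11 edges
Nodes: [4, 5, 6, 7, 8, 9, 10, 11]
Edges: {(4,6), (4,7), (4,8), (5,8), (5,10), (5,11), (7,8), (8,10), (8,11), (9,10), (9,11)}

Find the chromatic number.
χ(G) = 3

Clique number ω(G) = 3 (lower bound: χ ≥ ω).
The clique on [4, 7, 8] has size 3, forcing χ ≥ 3, and the coloring below uses 3 colors, so χ(G) = 3.
A valid 3-coloring: color 1: [6, 8, 9]; color 2: [4, 10, 11]; color 3: [5, 7].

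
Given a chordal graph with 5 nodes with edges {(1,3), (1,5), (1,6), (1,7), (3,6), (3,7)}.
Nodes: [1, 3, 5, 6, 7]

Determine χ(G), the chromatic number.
χ(G) = 3

Clique number ω(G) = 3 (lower bound: χ ≥ ω).
The clique on [1, 3, 6] has size 3, forcing χ ≥ 3, and the coloring below uses 3 colors, so χ(G) = 3.
A valid 3-coloring: color 1: [1]; color 2: [3, 5]; color 3: [6, 7].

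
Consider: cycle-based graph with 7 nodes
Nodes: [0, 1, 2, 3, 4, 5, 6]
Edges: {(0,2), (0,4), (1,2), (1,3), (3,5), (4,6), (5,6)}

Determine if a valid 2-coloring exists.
No, G is not 2-colorable

Odd cycle [4, 6, 5, 3, 1, 2, 0] needs 3 colors (χ ≥ 3).
Hence χ(G) ≥ 3 > 2, so no proper 2-coloring exists.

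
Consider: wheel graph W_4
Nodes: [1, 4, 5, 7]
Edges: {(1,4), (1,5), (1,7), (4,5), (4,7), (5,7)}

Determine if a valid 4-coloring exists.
A valid 4-coloring: color 1: [1]; color 2: [4]; color 3: [7]; color 4: [5].
(χ(G) = 4 ≤ 4.)

Yes, G is 4-colorable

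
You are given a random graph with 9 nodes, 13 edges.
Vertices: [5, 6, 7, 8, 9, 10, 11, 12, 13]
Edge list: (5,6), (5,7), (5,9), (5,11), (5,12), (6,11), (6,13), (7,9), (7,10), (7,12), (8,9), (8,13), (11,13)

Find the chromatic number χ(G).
Clique number ω(G) = 3 (lower bound: χ ≥ ω).
The clique on [6, 11, 13] has size 3, forcing χ ≥ 3, and the coloring below uses 3 colors, so χ(G) = 3.
A valid 3-coloring: color 1: [5, 10, 13]; color 2: [7, 8, 11]; color 3: [6, 9, 12].

χ(G) = 3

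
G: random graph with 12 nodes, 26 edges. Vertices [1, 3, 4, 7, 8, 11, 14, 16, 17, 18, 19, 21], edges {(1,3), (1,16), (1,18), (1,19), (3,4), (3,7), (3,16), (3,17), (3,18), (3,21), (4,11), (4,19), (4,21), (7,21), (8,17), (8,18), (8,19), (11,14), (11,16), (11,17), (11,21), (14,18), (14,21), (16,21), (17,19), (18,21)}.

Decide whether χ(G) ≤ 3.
Odd cycle [4, 3, 18, 14, 11] needs 3 colors (χ ≥ 3).
Vertex 21 is adjacent to every vertex of [3, 4, 11, 14, 18], which already need 3 colors among themselves, so 21 needs a new color (χ ≥ 4).
Hence χ(G) ≥ 4 > 3, so no proper 3-coloring exists.

No, G is not 3-colorable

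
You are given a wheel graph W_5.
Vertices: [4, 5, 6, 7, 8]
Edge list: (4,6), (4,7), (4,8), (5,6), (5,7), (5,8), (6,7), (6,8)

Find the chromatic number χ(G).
Clique number ω(G) = 3 (lower bound: χ ≥ ω).
The clique on [4, 6, 8] has size 3, forcing χ ≥ 3, and the coloring below uses 3 colors, so χ(G) = 3.
A valid 3-coloring: color 1: [6]; color 2: [4, 5]; color 3: [7, 8].

χ(G) = 3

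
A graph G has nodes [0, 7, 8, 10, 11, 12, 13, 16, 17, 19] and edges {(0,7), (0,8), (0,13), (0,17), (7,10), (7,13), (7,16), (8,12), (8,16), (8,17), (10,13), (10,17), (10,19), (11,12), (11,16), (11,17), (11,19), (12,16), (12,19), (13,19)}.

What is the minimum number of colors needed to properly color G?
χ(G) = 4

Clique number ω(G) = 3 (lower bound: χ ≥ ω).
Suppose a proper 3-coloring c exists. The clique [0, 7, 13] takes 3 distinct colors; by symmetry let c(0) = 1, c(7) = 2, c(13) = 3.
- Vertex 10: neighbors [7, 13] already have colors [2, 3] ⇒ c(10) = 1.
- Vertex 19: neighbors [10, 13] already have colors [1, 3] ⇒ c(19) = 2.
- Vertex 8: neighbors [0] already have colors [1]; try each remaining color.
- Case c(8) = 2:
  - Vertex 17: neighbors [0, 8] already have colors [1, 2] ⇒ c(17) = 3.
  - Vertex 11: neighbors [19, 17] already have colors [2, 3] ⇒ c(11) = 1.
  - Vertex 12: neighbors [11, 8] already have colors [1, 2] ⇒ c(12) = 3.
  - Vertex 16: neighbors [11, 7, 12] already have colors [1, 2, 3] — all 3 colors blocked. Contradiction.
- Case c(8) = 3:
  - Vertex 12: neighbors [19, 8] already have colors [2, 3] ⇒ c(12) = 1.
  - Vertex 16: neighbors [12, 7, 8] already have colors [1, 2, 3] — all 3 colors blocked. Contradiction.
Every case ends in a contradiction, so G has no proper 3-coloring (χ ≥ 4).
The coloring below uses 4 colors, so χ(G) = 4.
A valid 4-coloring: color 1: [7, 8, 19]; color 2: [12, 13, 17]; color 3: [0, 10, 11]; color 4: [16].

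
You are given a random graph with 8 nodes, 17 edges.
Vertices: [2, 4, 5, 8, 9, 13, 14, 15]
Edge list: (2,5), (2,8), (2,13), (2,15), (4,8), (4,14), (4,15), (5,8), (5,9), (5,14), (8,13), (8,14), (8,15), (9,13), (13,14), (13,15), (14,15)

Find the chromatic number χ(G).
χ(G) = 4

Clique number ω(G) = 4 (lower bound: χ ≥ ω).
The clique on [2, 8, 13, 15] has size 4, forcing χ ≥ 4, and the coloring below uses 4 colors, so χ(G) = 4.
A valid 4-coloring: color 1: [8, 9]; color 2: [5, 15]; color 3: [4, 13]; color 4: [2, 14].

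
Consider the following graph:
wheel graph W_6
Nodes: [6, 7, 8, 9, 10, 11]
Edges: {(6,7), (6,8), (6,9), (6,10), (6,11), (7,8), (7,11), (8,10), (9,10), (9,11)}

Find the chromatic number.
Clique number ω(G) = 3 (lower bound: χ ≥ ω).
Odd cycle [7, 11, 9, 10, 8] needs 3 colors (χ ≥ 3).
Vertex 6 is adjacent to every vertex of [7, 8, 9, 10, 11], which already need 3 colors among themselves, so 6 needs a new color (χ ≥ 4).
The coloring below uses 4 colors, so χ(G) = 4.
A valid 4-coloring: color 1: [6]; color 2: [7, 10]; color 3: [8, 11]; color 4: [9].

χ(G) = 4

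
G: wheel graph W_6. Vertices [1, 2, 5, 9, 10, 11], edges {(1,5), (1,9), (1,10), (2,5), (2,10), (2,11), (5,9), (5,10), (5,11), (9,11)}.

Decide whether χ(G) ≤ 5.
A valid 5-coloring: color 1: [5]; color 2: [10, 11]; color 3: [1, 2]; color 4: [9].
(χ(G) = 4 ≤ 5.)

Yes, G is 5-colorable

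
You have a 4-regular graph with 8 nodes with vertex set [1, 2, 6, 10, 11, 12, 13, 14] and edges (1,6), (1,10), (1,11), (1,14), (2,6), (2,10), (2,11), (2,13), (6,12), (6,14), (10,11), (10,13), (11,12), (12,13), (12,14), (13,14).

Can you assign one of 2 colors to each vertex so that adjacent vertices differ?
No, G is not 2-colorable

The clique on vertices [1, 10, 11] has size 3 > 2, so it alone needs 3 colors.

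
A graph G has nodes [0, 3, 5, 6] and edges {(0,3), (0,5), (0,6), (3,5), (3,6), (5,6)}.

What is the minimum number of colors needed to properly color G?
χ(G) = 4

Clique number ω(G) = 4 (lower bound: χ ≥ ω).
The clique on [0, 3, 5, 6] has size 4, forcing χ ≥ 4, and the coloring below uses 4 colors, so χ(G) = 4.
A valid 4-coloring: color 1: [6]; color 2: [5]; color 3: [0]; color 4: [3].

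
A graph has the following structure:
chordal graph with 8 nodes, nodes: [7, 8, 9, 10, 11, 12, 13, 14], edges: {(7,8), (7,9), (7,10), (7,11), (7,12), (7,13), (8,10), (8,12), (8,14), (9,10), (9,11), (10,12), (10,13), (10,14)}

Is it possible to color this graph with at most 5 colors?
A valid 5-coloring: color 1: [10, 11]; color 2: [7, 14]; color 3: [8, 9, 13]; color 4: [12].
(χ(G) = 4 ≤ 5.)

Yes, G is 5-colorable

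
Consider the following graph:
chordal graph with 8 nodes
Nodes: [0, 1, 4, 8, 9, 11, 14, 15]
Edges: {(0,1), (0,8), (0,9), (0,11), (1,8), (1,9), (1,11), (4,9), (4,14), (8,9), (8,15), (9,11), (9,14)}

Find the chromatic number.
χ(G) = 4

Clique number ω(G) = 4 (lower bound: χ ≥ ω).
The clique on [0, 1, 8, 9] has size 4, forcing χ ≥ 4, and the coloring below uses 4 colors, so χ(G) = 4.
A valid 4-coloring: color 1: [9, 15]; color 2: [8, 11, 14]; color 3: [0, 4]; color 4: [1].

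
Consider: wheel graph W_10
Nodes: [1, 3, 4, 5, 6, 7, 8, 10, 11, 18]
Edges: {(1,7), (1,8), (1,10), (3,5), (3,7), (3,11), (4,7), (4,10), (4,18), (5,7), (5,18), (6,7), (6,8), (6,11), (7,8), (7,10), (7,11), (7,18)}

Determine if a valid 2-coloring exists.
No, G is not 2-colorable

The clique on vertices [1, 7, 8] has size 3 > 2, so it alone needs 3 colors.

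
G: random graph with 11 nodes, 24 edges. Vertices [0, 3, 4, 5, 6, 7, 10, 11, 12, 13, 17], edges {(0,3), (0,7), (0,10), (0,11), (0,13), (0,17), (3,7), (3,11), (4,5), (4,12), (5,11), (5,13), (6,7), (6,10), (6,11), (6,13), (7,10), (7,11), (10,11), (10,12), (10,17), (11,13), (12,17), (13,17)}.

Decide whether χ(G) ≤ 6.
A valid 6-coloring: color 1: [4, 11, 17]; color 2: [0, 5, 6, 12]; color 3: [3, 10, 13]; color 4: [7].
(χ(G) = 4 ≤ 6.)

Yes, G is 6-colorable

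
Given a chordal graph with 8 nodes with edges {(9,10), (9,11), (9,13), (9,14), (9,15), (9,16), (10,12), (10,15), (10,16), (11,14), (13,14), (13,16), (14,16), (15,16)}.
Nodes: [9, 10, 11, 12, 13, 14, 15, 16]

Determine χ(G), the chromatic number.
χ(G) = 4

Clique number ω(G) = 4 (lower bound: χ ≥ ω).
The clique on [9, 10, 15, 16] has size 4, forcing χ ≥ 4, and the coloring below uses 4 colors, so χ(G) = 4.
A valid 4-coloring: color 1: [9, 12]; color 2: [11, 16]; color 3: [10, 14]; color 4: [13, 15].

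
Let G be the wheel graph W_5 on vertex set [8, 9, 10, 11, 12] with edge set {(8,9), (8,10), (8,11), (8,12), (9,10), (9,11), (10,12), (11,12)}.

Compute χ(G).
Clique number ω(G) = 3 (lower bound: χ ≥ ω).
The clique on [8, 9, 10] has size 3, forcing χ ≥ 3, and the coloring below uses 3 colors, so χ(G) = 3.
A valid 3-coloring: color 1: [8]; color 2: [9, 12]; color 3: [10, 11].

χ(G) = 3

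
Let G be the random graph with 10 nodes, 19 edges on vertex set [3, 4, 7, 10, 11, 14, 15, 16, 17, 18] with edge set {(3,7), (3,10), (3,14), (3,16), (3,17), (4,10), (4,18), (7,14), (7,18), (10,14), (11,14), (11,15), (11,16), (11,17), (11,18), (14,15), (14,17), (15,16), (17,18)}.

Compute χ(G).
χ(G) = 3

Clique number ω(G) = 3 (lower bound: χ ≥ ω).
The clique on [11, 15, 16] has size 3, forcing χ ≥ 3, and the coloring below uses 3 colors, so χ(G) = 3.
A valid 3-coloring: color 1: [14, 16, 18]; color 2: [3, 4, 11]; color 3: [7, 10, 15, 17].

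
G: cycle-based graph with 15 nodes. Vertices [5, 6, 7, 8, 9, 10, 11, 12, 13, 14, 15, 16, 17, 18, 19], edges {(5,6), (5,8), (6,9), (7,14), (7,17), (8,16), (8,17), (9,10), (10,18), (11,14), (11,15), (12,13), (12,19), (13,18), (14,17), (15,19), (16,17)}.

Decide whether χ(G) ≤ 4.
Yes, G is 4-colorable

A valid 4-coloring: color 1: [5, 9, 11, 17, 18, 19]; color 2: [6, 8, 10, 13, 14, 15]; color 3: [7, 12, 16].
(χ(G) = 3 ≤ 4.)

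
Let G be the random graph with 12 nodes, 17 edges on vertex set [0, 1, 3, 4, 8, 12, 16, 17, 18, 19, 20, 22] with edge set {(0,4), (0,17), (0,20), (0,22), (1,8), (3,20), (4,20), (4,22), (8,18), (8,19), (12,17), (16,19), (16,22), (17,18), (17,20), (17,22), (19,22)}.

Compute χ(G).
χ(G) = 3

Clique number ω(G) = 3 (lower bound: χ ≥ ω).
The clique on [0, 4, 20] has size 3, forcing χ ≥ 3, and the coloring below uses 3 colors, so χ(G) = 3.
A valid 3-coloring: color 1: [1, 3, 4, 17, 19]; color 2: [8, 12, 20, 22]; color 3: [0, 16, 18].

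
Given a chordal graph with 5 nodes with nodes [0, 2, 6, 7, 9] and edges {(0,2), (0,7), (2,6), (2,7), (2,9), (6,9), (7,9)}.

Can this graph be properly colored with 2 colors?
No, G is not 2-colorable

The clique on vertices [0, 2, 7] has size 3 > 2, so it alone needs 3 colors.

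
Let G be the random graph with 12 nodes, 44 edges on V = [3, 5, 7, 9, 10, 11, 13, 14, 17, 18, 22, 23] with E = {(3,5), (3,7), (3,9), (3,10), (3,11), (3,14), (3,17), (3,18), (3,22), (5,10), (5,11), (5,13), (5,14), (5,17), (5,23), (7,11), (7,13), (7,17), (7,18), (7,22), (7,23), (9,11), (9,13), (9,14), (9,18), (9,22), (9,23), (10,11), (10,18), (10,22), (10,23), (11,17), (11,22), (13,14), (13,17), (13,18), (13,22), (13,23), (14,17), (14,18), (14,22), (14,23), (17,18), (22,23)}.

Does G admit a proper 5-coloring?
Yes, G is 5-colorable

A valid 5-coloring: color 1: [3, 13]; color 2: [11, 14]; color 3: [5, 18, 22]; color 4: [7, 9, 10]; color 5: [17, 23].
(χ(G) = 5 ≤ 5.)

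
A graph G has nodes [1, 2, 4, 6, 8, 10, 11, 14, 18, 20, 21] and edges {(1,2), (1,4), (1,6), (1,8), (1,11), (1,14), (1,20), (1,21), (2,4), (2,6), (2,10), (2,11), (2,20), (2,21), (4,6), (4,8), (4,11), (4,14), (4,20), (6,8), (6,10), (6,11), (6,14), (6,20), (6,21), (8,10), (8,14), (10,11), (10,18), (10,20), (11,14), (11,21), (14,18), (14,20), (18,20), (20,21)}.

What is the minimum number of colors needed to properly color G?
Clique number ω(G) = 5 (lower bound: χ ≥ ω).
The clique on [1, 2, 4, 6, 11] has size 5, forcing χ ≥ 5, and the coloring below uses 5 colors, so χ(G) = 5.
A valid 5-coloring: color 1: [6, 18]; color 2: [1, 10]; color 3: [8, 11, 20]; color 4: [2, 14]; color 5: [4, 21].

χ(G) = 5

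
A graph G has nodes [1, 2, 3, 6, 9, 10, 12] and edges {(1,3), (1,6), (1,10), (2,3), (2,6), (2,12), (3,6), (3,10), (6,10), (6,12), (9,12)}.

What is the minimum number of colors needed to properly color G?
χ(G) = 4

Clique number ω(G) = 4 (lower bound: χ ≥ ω).
The clique on [1, 3, 6, 10] has size 4, forcing χ ≥ 4, and the coloring below uses 4 colors, so χ(G) = 4.
A valid 4-coloring: color 1: [6, 9]; color 2: [3, 12]; color 3: [1, 2]; color 4: [10].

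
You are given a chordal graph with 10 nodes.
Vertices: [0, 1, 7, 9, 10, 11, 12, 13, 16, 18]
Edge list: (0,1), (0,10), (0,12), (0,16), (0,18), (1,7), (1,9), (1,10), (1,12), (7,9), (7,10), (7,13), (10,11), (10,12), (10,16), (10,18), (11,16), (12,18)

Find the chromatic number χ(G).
Clique number ω(G) = 4 (lower bound: χ ≥ ω).
The clique on [0, 1, 10, 12] has size 4, forcing χ ≥ 4, and the coloring below uses 4 colors, so χ(G) = 4.
A valid 4-coloring: color 1: [9, 10, 13]; color 2: [1, 16, 18]; color 3: [0, 7, 11]; color 4: [12].

χ(G) = 4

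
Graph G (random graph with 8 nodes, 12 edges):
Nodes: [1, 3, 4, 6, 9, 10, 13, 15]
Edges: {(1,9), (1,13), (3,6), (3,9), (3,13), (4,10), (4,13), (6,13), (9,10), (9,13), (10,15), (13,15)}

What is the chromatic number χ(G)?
χ(G) = 3

Clique number ω(G) = 3 (lower bound: χ ≥ ω).
The clique on [1, 9, 13] has size 3, forcing χ ≥ 3, and the coloring below uses 3 colors, so χ(G) = 3.
A valid 3-coloring: color 1: [10, 13]; color 2: [4, 6, 9, 15]; color 3: [1, 3].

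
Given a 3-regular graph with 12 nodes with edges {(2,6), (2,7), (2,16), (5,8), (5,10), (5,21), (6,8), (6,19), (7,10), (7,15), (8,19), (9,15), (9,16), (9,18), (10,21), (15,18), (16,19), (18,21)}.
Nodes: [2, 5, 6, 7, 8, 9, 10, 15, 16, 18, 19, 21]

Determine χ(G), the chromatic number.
χ(G) = 3

Clique number ω(G) = 3 (lower bound: χ ≥ ω).
The clique on [5, 10, 21] has size 3, forcing χ ≥ 3, and the coloring below uses 3 colors, so χ(G) = 3.
A valid 3-coloring: color 1: [8, 10, 15, 16]; color 2: [6, 7, 9, 21]; color 3: [2, 5, 18, 19].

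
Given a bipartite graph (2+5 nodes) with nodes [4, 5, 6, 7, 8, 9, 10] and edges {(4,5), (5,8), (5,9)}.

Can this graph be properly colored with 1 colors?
Edge (5,8) forces its endpoints to differ, so 1 color is not enough.

No, G is not 1-colorable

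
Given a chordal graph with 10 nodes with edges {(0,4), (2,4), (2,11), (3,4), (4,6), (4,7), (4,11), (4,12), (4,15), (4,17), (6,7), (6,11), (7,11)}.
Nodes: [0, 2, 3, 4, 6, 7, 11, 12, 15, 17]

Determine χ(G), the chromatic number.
Clique number ω(G) = 4 (lower bound: χ ≥ ω).
The clique on [4, 6, 7, 11] has size 4, forcing χ ≥ 4, and the coloring below uses 4 colors, so χ(G) = 4.
A valid 4-coloring: color 1: [4]; color 2: [0, 3, 11, 12, 15, 17]; color 3: [2, 6]; color 4: [7].

χ(G) = 4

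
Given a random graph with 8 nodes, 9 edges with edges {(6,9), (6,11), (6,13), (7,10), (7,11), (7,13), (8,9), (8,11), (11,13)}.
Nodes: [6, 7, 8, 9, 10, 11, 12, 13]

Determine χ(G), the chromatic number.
Clique number ω(G) = 3 (lower bound: χ ≥ ω).
The clique on [6, 11, 13] has size 3, forcing χ ≥ 3, and the coloring below uses 3 colors, so χ(G) = 3.
A valid 3-coloring: color 1: [9, 10, 11, 12]; color 2: [8, 13]; color 3: [6, 7].

χ(G) = 3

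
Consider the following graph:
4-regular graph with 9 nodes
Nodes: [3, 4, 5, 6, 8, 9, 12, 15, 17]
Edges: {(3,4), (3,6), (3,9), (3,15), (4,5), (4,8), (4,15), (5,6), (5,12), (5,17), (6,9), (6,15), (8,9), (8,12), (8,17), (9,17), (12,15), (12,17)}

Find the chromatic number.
χ(G) = 4

Clique number ω(G) = 3 (lower bound: χ ≥ ω).
Suppose a proper 3-coloring c exists. The clique [3, 4, 15] takes 3 distinct colors; by symmetry let c(3) = 1, c(4) = 2, c(15) = 3.
- Vertex 6: neighbors [3, 15] already have colors [1, 3] ⇒ c(6) = 2.
- Vertex 9: neighbors [3, 6] already have colors [1, 2] ⇒ c(9) = 3.
- Vertex 8: neighbors [4, 9] already have colors [2, 3] ⇒ c(8) = 1.
- Vertex 12: neighbors [8, 15] already have colors [1, 3] ⇒ c(12) = 2.
- Vertex 17: neighbors [8, 12, 9] already have colors [1, 2, 3] — all 3 colors blocked. Contradiction.
The forced assignments end in a contradiction, so G has no proper 3-coloring (χ ≥ 4).
The coloring below uses 4 colors, so χ(G) = 4.
A valid 4-coloring: color 1: [4, 9, 12]; color 2: [6, 17]; color 3: [3, 5, 8]; color 4: [15].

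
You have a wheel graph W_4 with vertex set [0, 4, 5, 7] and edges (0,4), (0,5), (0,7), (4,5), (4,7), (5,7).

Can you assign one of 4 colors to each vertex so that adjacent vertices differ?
Yes, G is 4-colorable

A valid 4-coloring: color 1: [5]; color 2: [7]; color 3: [0]; color 4: [4].
(χ(G) = 4 ≤ 4.)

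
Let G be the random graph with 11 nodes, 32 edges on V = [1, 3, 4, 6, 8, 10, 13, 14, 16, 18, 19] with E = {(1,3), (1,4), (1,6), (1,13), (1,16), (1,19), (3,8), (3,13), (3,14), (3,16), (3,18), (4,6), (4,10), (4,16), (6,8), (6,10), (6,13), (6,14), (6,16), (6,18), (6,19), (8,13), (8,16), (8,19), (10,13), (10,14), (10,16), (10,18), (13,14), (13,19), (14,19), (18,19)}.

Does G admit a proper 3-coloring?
The clique on vertices [6, 8, 13, 19] has size 4 > 3, so it alone needs 4 colors.

No, G is not 3-colorable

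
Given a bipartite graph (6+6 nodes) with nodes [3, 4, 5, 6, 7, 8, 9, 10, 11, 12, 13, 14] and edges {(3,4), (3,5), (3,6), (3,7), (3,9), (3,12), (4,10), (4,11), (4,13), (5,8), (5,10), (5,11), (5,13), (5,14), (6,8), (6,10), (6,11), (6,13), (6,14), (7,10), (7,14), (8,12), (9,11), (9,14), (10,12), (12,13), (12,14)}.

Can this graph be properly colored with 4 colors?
Yes, G is 4-colorable

A valid 4-coloring: color 1: [4, 5, 6, 7, 9, 12]; color 2: [3, 8, 10, 11, 13, 14].
(χ(G) = 2 ≤ 4.)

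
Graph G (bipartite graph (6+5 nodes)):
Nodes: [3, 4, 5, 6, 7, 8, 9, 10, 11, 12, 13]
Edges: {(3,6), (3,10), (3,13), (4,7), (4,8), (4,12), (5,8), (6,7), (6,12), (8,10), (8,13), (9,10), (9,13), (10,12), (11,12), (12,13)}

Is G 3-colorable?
A valid 3-coloring: color 1: [3, 7, 8, 9, 12]; color 2: [4, 5, 6, 10, 11, 13].
(χ(G) = 2 ≤ 3.)

Yes, G is 3-colorable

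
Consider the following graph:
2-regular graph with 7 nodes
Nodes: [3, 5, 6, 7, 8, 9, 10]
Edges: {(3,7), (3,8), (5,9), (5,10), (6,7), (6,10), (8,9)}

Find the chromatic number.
Clique number ω(G) = 2 (lower bound: χ ≥ ω).
Odd cycle [7, 3, 8, 9, 5, 10, 6] needs 3 colors (χ ≥ 3).
The coloring below uses 3 colors, so χ(G) = 3.
A valid 3-coloring: color 1: [7, 8, 10]; color 2: [3, 6, 9]; color 3: [5].

χ(G) = 3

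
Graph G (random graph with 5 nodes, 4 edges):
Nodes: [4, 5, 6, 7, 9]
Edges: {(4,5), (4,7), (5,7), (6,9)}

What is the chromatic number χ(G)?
Clique number ω(G) = 3 (lower bound: χ ≥ ω).
The clique on [4, 5, 7] has size 3, forcing χ ≥ 3, and the coloring below uses 3 colors, so χ(G) = 3.
A valid 3-coloring: color 1: [5, 9]; color 2: [4, 6]; color 3: [7].

χ(G) = 3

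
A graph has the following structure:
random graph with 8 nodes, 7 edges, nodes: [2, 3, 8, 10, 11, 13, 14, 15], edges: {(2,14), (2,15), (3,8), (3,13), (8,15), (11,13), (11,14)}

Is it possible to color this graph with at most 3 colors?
A valid 3-coloring: color 1: [2, 8, 10, 11]; color 2: [13, 14, 15]; color 3: [3].
(χ(G) = 3 ≤ 3.)

Yes, G is 3-colorable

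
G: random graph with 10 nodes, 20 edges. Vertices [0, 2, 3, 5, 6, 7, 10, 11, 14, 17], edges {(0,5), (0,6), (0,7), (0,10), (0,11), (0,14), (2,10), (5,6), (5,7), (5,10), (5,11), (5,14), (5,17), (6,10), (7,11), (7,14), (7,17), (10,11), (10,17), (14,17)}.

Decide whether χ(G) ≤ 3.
No, G is not 3-colorable

The clique on vertices [0, 5, 10, 11] has size 4 > 3, so it alone needs 4 colors.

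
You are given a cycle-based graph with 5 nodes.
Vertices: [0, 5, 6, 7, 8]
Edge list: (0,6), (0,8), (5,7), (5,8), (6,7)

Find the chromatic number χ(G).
χ(G) = 3

Clique number ω(G) = 2 (lower bound: χ ≥ ω).
Odd cycle [0, 6, 7, 5, 8] needs 3 colors (χ ≥ 3).
The coloring below uses 3 colors, so χ(G) = 3.
A valid 3-coloring: color 1: [0, 5]; color 2: [6, 8]; color 3: [7].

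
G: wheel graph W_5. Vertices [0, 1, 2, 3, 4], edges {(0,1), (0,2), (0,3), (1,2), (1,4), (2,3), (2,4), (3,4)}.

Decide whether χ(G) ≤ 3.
Yes, G is 3-colorable

A valid 3-coloring: color 1: [2]; color 2: [1, 3]; color 3: [0, 4].
(χ(G) = 3 ≤ 3.)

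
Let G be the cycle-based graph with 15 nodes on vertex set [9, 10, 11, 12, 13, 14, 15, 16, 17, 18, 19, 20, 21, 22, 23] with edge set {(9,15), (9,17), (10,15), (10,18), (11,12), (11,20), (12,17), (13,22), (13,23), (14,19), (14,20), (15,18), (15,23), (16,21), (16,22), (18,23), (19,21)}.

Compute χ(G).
Clique number ω(G) = 3 (lower bound: χ ≥ ω).
The clique on [10, 15, 18] has size 3, forcing χ ≥ 3, and the coloring below uses 3 colors, so χ(G) = 3.
A valid 3-coloring: color 1: [12, 13, 15, 16, 19, 20]; color 2: [9, 10, 11, 14, 21, 22, 23]; color 3: [17, 18].

χ(G) = 3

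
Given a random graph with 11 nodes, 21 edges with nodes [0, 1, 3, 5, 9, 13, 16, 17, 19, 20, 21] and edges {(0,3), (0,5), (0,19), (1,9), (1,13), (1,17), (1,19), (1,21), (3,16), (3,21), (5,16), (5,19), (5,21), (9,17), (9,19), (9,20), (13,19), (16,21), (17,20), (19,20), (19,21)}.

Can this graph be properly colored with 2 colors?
No, G is not 2-colorable

The clique on vertices [3, 16, 21] has size 3 > 2, so it alone needs 3 colors.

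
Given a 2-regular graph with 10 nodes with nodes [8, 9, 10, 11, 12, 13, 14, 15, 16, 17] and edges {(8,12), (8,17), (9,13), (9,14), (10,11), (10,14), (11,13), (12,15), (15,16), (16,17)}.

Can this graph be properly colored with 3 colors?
Yes, G is 3-colorable

A valid 3-coloring: color 1: [11, 12, 14, 16]; color 2: [9, 10, 15, 17]; color 3: [8, 13].
(χ(G) = 3 ≤ 3.)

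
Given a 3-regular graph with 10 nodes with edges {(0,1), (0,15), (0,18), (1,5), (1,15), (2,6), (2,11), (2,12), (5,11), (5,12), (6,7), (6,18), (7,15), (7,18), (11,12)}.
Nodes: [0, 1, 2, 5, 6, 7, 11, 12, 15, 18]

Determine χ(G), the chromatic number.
Clique number ω(G) = 3 (lower bound: χ ≥ ω).
The clique on [0, 1, 15] has size 3, forcing χ ≥ 3, and the coloring below uses 3 colors, so χ(G) = 3.
A valid 3-coloring: color 1: [0, 2, 5, 7]; color 2: [6, 11, 15]; color 3: [1, 12, 18].

χ(G) = 3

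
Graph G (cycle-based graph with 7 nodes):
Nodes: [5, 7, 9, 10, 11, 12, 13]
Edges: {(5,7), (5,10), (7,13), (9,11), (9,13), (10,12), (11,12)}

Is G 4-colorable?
Yes, G is 4-colorable

A valid 4-coloring: color 1: [5, 12, 13]; color 2: [7, 9, 10]; color 3: [11].
(χ(G) = 3 ≤ 4.)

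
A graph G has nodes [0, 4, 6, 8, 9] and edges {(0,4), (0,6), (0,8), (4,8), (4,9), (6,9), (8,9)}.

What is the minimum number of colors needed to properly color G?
Clique number ω(G) = 3 (lower bound: χ ≥ ω).
The clique on [0, 4, 8] has size 3, forcing χ ≥ 3, and the coloring below uses 3 colors, so χ(G) = 3.
A valid 3-coloring: color 1: [0, 9]; color 2: [6, 8]; color 3: [4].

χ(G) = 3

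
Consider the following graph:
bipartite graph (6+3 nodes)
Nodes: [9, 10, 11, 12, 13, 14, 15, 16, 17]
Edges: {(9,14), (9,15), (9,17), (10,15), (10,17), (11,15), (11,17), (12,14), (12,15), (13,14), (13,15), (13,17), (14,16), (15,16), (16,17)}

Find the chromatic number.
χ(G) = 2

Clique number ω(G) = 2 (lower bound: χ ≥ ω).
The graph is bipartite (no odd cycle), so 2 colors suffice: χ(G) = 2.
A valid 2-coloring: color 1: [14, 15, 17]; color 2: [9, 10, 11, 12, 13, 16].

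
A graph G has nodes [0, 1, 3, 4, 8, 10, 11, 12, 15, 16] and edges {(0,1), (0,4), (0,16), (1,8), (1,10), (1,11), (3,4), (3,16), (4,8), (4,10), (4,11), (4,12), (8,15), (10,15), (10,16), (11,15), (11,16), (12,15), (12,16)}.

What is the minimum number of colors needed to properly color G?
Clique number ω(G) = 2 (lower bound: χ ≥ ω).
The graph is bipartite (no odd cycle), so 2 colors suffice: χ(G) = 2.
A valid 2-coloring: color 1: [1, 4, 15, 16]; color 2: [0, 3, 8, 10, 11, 12].

χ(G) = 2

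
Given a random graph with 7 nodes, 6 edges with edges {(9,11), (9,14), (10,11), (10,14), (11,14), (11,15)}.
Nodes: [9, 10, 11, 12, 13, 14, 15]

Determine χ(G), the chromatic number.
χ(G) = 3

Clique number ω(G) = 3 (lower bound: χ ≥ ω).
The clique on [9, 11, 14] has size 3, forcing χ ≥ 3, and the coloring below uses 3 colors, so χ(G) = 3.
A valid 3-coloring: color 1: [11, 12, 13]; color 2: [14, 15]; color 3: [9, 10].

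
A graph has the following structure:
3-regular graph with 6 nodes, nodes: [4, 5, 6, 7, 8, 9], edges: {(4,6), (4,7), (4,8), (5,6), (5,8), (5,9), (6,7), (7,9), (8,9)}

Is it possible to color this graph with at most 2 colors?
No, G is not 2-colorable

The clique on vertices [5, 8, 9] has size 3 > 2, so it alone needs 3 colors.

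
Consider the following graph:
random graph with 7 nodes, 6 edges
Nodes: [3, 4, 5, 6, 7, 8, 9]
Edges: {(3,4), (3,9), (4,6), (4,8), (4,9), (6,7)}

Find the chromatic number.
χ(G) = 3

Clique number ω(G) = 3 (lower bound: χ ≥ ω).
The clique on [3, 4, 9] has size 3, forcing χ ≥ 3, and the coloring below uses 3 colors, so χ(G) = 3.
A valid 3-coloring: color 1: [4, 5, 7]; color 2: [6, 8, 9]; color 3: [3].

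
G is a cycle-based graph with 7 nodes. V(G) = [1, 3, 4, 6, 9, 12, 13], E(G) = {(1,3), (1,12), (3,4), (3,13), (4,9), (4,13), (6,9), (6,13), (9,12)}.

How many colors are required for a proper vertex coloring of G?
Clique number ω(G) = 3 (lower bound: χ ≥ ω).
The clique on [3, 4, 13] has size 3, forcing χ ≥ 3, and the coloring below uses 3 colors, so χ(G) = 3.
A valid 3-coloring: color 1: [1, 9, 13]; color 2: [4, 6, 12]; color 3: [3].

χ(G) = 3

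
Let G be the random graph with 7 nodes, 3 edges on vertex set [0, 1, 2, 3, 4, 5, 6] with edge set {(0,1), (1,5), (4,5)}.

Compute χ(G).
χ(G) = 2

Clique number ω(G) = 2 (lower bound: χ ≥ ω).
The graph is bipartite (no odd cycle), so 2 colors suffice: χ(G) = 2.
A valid 2-coloring: color 1: [0, 2, 3, 5, 6]; color 2: [1, 4].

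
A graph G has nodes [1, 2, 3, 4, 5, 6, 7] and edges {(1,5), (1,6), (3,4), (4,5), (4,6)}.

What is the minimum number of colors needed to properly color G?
Clique number ω(G) = 2 (lower bound: χ ≥ ω).
The graph is bipartite (no odd cycle), so 2 colors suffice: χ(G) = 2.
A valid 2-coloring: color 1: [1, 2, 4, 7]; color 2: [3, 5, 6].

χ(G) = 2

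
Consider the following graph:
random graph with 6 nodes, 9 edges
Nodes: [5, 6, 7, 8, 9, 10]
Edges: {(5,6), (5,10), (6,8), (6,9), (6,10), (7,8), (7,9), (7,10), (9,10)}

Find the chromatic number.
χ(G) = 3

Clique number ω(G) = 3 (lower bound: χ ≥ ω).
The clique on [6, 9, 10] has size 3, forcing χ ≥ 3, and the coloring below uses 3 colors, so χ(G) = 3.
A valid 3-coloring: color 1: [6, 7]; color 2: [8, 10]; color 3: [5, 9].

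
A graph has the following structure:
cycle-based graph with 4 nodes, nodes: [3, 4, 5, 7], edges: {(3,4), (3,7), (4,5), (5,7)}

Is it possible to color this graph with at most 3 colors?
A valid 3-coloring: color 1: [4, 7]; color 2: [3, 5].
(χ(G) = 2 ≤ 3.)

Yes, G is 3-colorable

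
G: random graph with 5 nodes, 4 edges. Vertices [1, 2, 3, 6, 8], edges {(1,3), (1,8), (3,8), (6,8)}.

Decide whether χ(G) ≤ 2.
No, G is not 2-colorable

The clique on vertices [1, 3, 8] has size 3 > 2, so it alone needs 3 colors.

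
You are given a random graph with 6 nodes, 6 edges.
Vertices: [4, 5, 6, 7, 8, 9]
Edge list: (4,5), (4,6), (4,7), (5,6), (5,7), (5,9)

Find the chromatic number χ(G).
Clique number ω(G) = 3 (lower bound: χ ≥ ω).
The clique on [4, 5, 6] has size 3, forcing χ ≥ 3, and the coloring below uses 3 colors, so χ(G) = 3.
A valid 3-coloring: color 1: [5, 8]; color 2: [4, 9]; color 3: [6, 7].

χ(G) = 3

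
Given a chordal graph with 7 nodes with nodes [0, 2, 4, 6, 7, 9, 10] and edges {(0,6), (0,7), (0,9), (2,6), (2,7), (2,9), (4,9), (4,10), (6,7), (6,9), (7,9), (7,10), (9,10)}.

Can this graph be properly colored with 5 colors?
Yes, G is 5-colorable

A valid 5-coloring: color 1: [9]; color 2: [4, 7]; color 3: [6, 10]; color 4: [0, 2].
(χ(G) = 4 ≤ 5.)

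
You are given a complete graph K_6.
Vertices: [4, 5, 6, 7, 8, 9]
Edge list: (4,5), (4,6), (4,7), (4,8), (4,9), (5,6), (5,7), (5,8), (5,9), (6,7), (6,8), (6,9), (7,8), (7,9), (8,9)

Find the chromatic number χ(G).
Clique number ω(G) = 6 (lower bound: χ ≥ ω).
The clique on [4, 5, 6, 7, 8, 9] has size 6, forcing χ ≥ 6, and the coloring below uses 6 colors, so χ(G) = 6.
A valid 6-coloring: color 1: [6]; color 2: [4]; color 3: [7]; color 4: [5]; color 5: [9]; color 6: [8].

χ(G) = 6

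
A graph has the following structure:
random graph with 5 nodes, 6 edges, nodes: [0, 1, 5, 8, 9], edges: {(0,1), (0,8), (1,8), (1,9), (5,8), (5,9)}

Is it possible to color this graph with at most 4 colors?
A valid 4-coloring: color 1: [1, 5]; color 2: [8, 9]; color 3: [0].
(χ(G) = 3 ≤ 4.)

Yes, G is 4-colorable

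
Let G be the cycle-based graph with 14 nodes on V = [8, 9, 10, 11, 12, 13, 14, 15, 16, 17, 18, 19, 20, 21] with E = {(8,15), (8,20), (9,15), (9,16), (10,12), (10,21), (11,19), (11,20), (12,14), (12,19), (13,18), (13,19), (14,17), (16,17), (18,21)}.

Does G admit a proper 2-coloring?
Yes, G is 2-colorable

A valid 2-coloring: color 1: [8, 9, 11, 12, 13, 17, 21]; color 2: [10, 14, 15, 16, 18, 19, 20].
(χ(G) = 2 ≤ 2.)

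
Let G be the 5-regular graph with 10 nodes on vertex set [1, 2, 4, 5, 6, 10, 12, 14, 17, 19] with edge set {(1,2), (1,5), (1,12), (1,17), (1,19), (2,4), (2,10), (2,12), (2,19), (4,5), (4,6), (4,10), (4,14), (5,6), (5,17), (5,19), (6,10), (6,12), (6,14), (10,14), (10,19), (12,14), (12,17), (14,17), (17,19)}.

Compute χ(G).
χ(G) = 4

Clique number ω(G) = 4 (lower bound: χ ≥ ω).
The clique on [1, 5, 17, 19] has size 4, forcing χ ≥ 4, and the coloring below uses 4 colors, so χ(G) = 4.
A valid 4-coloring: color 1: [4, 12, 19]; color 2: [2, 5, 14]; color 3: [1, 10]; color 4: [6, 17].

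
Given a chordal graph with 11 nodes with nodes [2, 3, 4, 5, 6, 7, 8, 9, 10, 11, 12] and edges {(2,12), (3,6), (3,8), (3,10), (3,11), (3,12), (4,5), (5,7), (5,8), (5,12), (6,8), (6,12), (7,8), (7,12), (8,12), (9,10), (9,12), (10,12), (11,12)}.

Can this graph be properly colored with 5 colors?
A valid 5-coloring: color 1: [4, 12]; color 2: [2, 8, 10, 11]; color 3: [3, 5, 9]; color 4: [6, 7].
(χ(G) = 4 ≤ 5.)

Yes, G is 5-colorable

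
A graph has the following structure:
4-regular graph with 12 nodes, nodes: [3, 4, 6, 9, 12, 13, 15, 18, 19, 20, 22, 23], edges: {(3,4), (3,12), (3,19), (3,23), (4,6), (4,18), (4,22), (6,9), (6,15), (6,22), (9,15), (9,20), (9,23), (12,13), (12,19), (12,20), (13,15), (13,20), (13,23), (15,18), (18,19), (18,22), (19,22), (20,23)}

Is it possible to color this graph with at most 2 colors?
No, G is not 2-colorable

The clique on vertices [3, 12, 19] has size 3 > 2, so it alone needs 3 colors.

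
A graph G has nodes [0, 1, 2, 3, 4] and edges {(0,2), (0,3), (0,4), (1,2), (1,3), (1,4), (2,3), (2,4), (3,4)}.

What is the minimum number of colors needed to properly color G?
χ(G) = 4

Clique number ω(G) = 4 (lower bound: χ ≥ ω).
The clique on [0, 2, 3, 4] has size 4, forcing χ ≥ 4, and the coloring below uses 4 colors, so χ(G) = 4.
A valid 4-coloring: color 1: [2]; color 2: [4]; color 3: [3]; color 4: [0, 1].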